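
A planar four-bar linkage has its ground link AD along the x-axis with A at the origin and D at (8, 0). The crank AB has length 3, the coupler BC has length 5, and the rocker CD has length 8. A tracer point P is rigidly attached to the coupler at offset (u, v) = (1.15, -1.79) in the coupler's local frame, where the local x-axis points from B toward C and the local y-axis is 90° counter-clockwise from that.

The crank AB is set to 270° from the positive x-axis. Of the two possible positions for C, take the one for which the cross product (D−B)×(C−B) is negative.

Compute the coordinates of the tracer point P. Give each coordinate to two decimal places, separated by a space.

-0.49 -5.07

A=(0,0), D=(8.00,0)
B = A + 3.00·(cos270°, sin270°) = (-0.0000, -3.0000)
|BD| = 8.5440
circle(B,5.00) ∩ circle(D,8.00): a=1.9897, h=4.5871
  candidates: C₊=(0.2524,1.9936) cross=39.192; C₋=(3.4736,-6.5964) cross=-39.192
  mode - wants cross < 0 → take C=(3.4736,-6.5964) (cross=-39.192)
ex = (C−B)/|BC| = (0.6947,-0.7193); ey = (0.7193,0.6947)
P = B + 1.15·ex + -1.79·ey = (-0.4886,-5.0707)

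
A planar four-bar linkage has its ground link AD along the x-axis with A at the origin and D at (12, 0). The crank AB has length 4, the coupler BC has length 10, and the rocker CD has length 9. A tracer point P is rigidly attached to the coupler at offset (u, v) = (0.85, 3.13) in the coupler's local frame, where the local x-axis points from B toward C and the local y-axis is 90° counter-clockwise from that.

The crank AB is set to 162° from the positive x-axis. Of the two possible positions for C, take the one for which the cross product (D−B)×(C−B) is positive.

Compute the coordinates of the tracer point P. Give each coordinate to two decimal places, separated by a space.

A=(0,0), D=(12.00,0)
B = A + 4.00·(cos162°, sin162°) = (-3.8042, 1.2361)
|BD| = 15.8525
circle(B,10.00) ∩ circle(D,9.00): a=8.5255, h=5.2264
  candidates: C₊=(5.1029,5.7818) cross=82.852; C₋=(4.2878,-4.6392) cross=-82.852
  mode + wants cross > 0 → take C=(5.1029,5.7818) (cross=82.852)
ex = (C−B)/|BC| = (0.8907,0.4546); ey = (-0.4546,0.8907)
P = B + 0.85·ex + 3.13·ey = (-4.4699,4.4104)

-4.47 4.41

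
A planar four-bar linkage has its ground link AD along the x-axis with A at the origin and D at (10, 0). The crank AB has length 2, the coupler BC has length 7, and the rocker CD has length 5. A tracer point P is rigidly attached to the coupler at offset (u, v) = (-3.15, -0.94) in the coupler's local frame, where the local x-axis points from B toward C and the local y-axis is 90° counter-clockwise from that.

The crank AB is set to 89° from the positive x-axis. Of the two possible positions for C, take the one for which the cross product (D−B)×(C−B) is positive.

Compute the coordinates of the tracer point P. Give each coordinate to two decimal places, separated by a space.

A=(0,0), D=(10.00,0)
B = A + 2.00·(cos89°, sin89°) = (0.0349, 1.9997)
|BD| = 10.1638
circle(B,7.00) ∩ circle(D,5.00): a=6.2625, h=3.1274
  candidates: C₊=(6.7903,3.8338) cross=31.786; C₋=(5.5597,-2.2987) cross=-31.786
  mode + wants cross > 0 → take C=(6.7903,3.8338) (cross=31.786)
ex = (C−B)/|BC| = (0.9651,0.2620); ey = (-0.2620,0.9651)
P = B + -3.15·ex + -0.94·ey = (-2.7587,0.2672)

-2.76 0.27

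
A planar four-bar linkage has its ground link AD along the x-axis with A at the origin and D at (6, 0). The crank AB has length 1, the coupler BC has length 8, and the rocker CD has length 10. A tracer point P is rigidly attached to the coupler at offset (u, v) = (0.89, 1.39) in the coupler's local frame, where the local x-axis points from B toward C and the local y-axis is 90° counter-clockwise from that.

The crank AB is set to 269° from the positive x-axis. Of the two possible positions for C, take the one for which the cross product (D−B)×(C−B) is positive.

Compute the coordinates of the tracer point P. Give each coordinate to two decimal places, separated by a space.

-1.53 -0.33

A=(0,0), D=(6.00,0)
B = A + 1.00·(cos269°, sin269°) = (-0.0175, -0.9998)
|BD| = 6.1000
circle(B,8.00) ∩ circle(D,10.00): a=0.0991, h=7.9994
  candidates: C₊=(-1.2308,6.9076) cross=48.796; C₋=(1.3915,-8.8748) cross=-48.796
  mode + wants cross > 0 → take C=(-1.2308,6.9076) (cross=48.796)
ex = (C−B)/|BC| = (-0.1517,0.9884); ey = (-0.9884,-0.1517)
P = B + 0.89·ex + 1.39·ey = (-1.5264,-0.3310)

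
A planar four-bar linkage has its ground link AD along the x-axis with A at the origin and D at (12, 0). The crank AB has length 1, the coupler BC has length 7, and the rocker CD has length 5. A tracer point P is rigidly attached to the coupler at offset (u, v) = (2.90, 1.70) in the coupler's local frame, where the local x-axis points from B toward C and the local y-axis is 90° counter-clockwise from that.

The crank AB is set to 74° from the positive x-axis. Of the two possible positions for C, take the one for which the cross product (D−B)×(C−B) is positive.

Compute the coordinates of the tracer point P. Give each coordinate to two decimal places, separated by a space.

A=(0,0), D=(12.00,0)
B = A + 1.00·(cos74°, sin74°) = (0.2756, 0.9613)
|BD| = 11.7637
circle(B,7.00) ∩ circle(D,5.00): a=6.9019, h=1.1676
  candidates: C₊=(7.2499,1.5610) cross=13.735; C₋=(7.0591,-0.7664) cross=-13.735
  mode + wants cross > 0 → take C=(7.2499,1.5610) (cross=13.735)
ex = (C−B)/|BC| = (0.9963,0.0857); ey = (-0.0857,0.9963)
P = B + 2.90·ex + 1.70·ey = (3.0193,2.9035)

3.02 2.90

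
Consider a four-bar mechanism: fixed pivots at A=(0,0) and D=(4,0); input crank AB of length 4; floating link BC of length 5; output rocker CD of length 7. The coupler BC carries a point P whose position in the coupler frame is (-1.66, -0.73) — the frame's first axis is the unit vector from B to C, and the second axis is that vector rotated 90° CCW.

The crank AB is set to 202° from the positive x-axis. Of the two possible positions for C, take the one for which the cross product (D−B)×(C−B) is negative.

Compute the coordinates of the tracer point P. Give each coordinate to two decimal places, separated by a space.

A=(0,0), D=(4.00,0)
B = A + 4.00·(cos202°, sin202°) = (-3.7087, -1.4984)
|BD| = 7.8530
circle(B,5.00) ∩ circle(D,7.00): a=2.3984, h=4.3872
  candidates: C₊=(-2.1915,3.2658) cross=34.453; C₋=(-0.5173,-5.3474) cross=-34.453
  mode - wants cross < 0 → take C=(-0.5173,-5.3474) (cross=-34.453)
ex = (C−B)/|BC| = (0.6383,-0.7698); ey = (0.7698,0.6383)
P = B + -1.66·ex + -0.73·ey = (-5.3303,-0.6865)

-5.33 -0.69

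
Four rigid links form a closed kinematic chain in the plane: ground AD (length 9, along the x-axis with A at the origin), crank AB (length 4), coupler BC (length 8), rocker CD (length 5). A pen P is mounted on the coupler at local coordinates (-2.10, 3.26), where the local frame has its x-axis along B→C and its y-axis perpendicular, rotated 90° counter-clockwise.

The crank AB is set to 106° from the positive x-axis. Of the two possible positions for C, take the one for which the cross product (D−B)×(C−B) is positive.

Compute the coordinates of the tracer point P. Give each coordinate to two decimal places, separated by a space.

-3.47 6.92

A=(0,0), D=(9.00,0)
B = A + 4.00·(cos106°, sin106°) = (-1.1025, 3.8450)
|BD| = 10.8095
circle(B,8.00) ∩ circle(D,5.00): a=7.2087, h=3.4690
  candidates: C₊=(6.8687,4.5230) cross=37.499; C₋=(4.4007,-1.9613) cross=-37.499
  mode + wants cross > 0 → take C=(6.8687,4.5230) (cross=37.499)
ex = (C−B)/|BC| = (0.9964,0.0847); ey = (-0.0847,0.9964)
P = B + -2.10·ex + 3.26·ey = (-3.4713,6.9154)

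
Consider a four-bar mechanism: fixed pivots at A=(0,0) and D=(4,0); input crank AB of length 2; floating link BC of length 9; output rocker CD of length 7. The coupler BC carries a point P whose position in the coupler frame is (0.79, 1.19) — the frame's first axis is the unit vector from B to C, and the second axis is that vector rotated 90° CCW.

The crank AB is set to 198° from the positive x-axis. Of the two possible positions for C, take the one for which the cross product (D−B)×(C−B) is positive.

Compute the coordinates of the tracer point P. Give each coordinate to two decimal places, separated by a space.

A=(0,0), D=(4.00,0)
B = A + 2.00·(cos198°, sin198°) = (-1.9021, -0.6180)
|BD| = 5.9344
circle(B,9.00) ∩ circle(D,7.00): a=5.6633, h=6.9948
  candidates: C₊=(3.0020,6.9285) cross=41.510; C₋=(4.4589,-6.9849) cross=-41.510
  mode + wants cross > 0 → take C=(3.0020,6.9285) (cross=41.510)
ex = (C−B)/|BC| = (0.5449,0.8385); ey = (-0.8385,0.5449)
P = B + 0.79·ex + 1.19·ey = (-2.4695,0.6928)

-2.47 0.69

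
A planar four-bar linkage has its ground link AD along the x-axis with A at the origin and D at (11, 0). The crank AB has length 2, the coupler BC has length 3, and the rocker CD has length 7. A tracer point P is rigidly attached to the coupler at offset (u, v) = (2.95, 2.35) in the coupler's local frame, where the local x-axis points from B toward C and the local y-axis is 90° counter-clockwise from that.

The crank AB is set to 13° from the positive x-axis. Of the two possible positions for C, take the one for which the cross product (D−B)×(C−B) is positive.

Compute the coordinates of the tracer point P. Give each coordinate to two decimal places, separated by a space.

2.93 4.09

A=(0,0), D=(11.00,0)
B = A + 2.00·(cos13°, sin13°) = (1.9487, 0.4499)
|BD| = 9.0624
circle(B,3.00) ∩ circle(D,7.00): a=2.3243, h=1.8967
  candidates: C₊=(4.3643,2.2289) cross=17.189; C₋=(4.1760,-1.5599) cross=-17.189
  mode + wants cross > 0 → take C=(4.3643,2.2289) (cross=17.189)
ex = (C−B)/|BC| = (0.8052,0.5930); ey = (-0.5930,0.8052)
P = B + 2.95·ex + 2.35·ey = (2.9305,4.0915)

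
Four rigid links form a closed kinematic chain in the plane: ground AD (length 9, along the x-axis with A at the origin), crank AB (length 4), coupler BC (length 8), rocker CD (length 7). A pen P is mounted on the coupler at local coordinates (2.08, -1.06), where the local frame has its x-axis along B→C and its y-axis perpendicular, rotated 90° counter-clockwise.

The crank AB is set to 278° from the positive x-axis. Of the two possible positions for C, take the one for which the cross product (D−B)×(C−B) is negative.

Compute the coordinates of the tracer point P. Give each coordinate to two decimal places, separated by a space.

2.10 -5.72

A=(0,0), D=(9.00,0)
B = A + 4.00·(cos278°, sin278°) = (0.5567, -3.9611)
|BD| = 9.3263
circle(B,8.00) ∩ circle(D,7.00): a=5.4673, h=5.8402
  candidates: C₊=(3.0259,3.6483) cross=54.468; C₋=(7.9869,-6.9263) cross=-54.468
  mode - wants cross < 0 → take C=(7.9869,-6.9263) (cross=-54.468)
ex = (C−B)/|BC| = (0.9288,-0.3707); ey = (0.3707,0.9288)
P = B + 2.08·ex + -1.06·ey = (2.0956,-5.7165)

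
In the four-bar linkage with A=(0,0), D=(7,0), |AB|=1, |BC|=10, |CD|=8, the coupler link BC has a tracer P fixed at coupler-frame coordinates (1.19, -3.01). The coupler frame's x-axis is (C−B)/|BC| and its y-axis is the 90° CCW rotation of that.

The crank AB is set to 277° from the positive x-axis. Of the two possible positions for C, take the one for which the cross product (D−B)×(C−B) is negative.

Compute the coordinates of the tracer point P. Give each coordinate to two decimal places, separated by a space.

A=(0,0), D=(7.00,0)
B = A + 1.00·(cos277°, sin277°) = (0.1219, -0.9925)
|BD| = 6.9494
circle(B,10.00) ∩ circle(D,8.00): a=6.0648, h=7.9510
  candidates: C₊=(4.9889,7.7431) cross=55.254; C₋=(7.2601,-7.9958) cross=-55.254
  mode - wants cross < 0 → take C=(7.2601,-7.9958) (cross=-55.254)
ex = (C−B)/|BC| = (0.7138,-0.7003); ey = (0.7003,0.7138)
P = B + 1.19·ex + -3.01·ey = (-1.1366,-3.9745)

-1.14 -3.97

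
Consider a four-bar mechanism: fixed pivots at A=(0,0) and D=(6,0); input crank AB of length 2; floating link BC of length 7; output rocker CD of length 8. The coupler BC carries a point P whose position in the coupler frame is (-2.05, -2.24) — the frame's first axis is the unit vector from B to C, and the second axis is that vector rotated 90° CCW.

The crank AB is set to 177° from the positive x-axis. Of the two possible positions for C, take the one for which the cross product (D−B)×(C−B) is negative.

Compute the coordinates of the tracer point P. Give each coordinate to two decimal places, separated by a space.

-4.90 1.01

A=(0,0), D=(6.00,0)
B = A + 2.00·(cos177°, sin177°) = (-1.9973, 0.1047)
|BD| = 7.9979
circle(B,7.00) ∩ circle(D,8.00): a=3.0612, h=6.2951
  candidates: C₊=(1.1461,6.3592) cross=50.348; C₋=(0.9813,-6.2300) cross=-50.348
  mode - wants cross < 0 → take C=(0.9813,-6.2300) (cross=-50.348)
ex = (C−B)/|BC| = (0.4255,-0.9050); ey = (0.9050,0.4255)
P = B + -2.05·ex + -2.24·ey = (-4.8967,1.0067)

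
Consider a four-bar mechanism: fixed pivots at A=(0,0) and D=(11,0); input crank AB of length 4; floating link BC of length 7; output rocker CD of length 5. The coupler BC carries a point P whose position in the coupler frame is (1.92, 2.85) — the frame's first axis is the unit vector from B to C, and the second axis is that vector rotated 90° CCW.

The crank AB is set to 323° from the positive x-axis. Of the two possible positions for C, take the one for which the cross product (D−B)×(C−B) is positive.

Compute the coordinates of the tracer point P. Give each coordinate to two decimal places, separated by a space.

1.98 0.81

A=(0,0), D=(11.00,0)
B = A + 4.00·(cos323°, sin323°) = (3.1945, -2.4073)
|BD| = 8.1682
circle(B,7.00) ∩ circle(D,5.00): a=5.5532, h=4.2617
  candidates: C₊=(7.2452,3.3017) cross=34.810; C₋=(9.7571,-4.8431) cross=-34.810
  mode + wants cross > 0 → take C=(7.2452,3.3017) (cross=34.810)
ex = (C−B)/|BC| = (0.5787,0.8156); ey = (-0.8156,0.5787)
P = B + 1.92·ex + 2.85·ey = (1.9812,0.8078)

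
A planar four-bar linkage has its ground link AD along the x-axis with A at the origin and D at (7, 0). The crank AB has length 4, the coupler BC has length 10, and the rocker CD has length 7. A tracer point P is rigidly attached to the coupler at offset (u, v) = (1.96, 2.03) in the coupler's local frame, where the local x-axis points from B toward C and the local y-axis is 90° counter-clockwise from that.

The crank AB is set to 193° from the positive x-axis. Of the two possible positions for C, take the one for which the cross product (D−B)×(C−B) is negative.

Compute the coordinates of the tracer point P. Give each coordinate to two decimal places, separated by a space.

A=(0,0), D=(7.00,0)
B = A + 4.00·(cos193°, sin193°) = (-3.8975, -0.8998)
|BD| = 10.9346
circle(B,10.00) ∩ circle(D,7.00): a=7.7993, h=6.2586
  candidates: C₊=(3.3604,5.9794) cross=68.435; C₋=(4.3904,-6.4954) cross=-68.435
  mode - wants cross < 0 → take C=(4.3904,-6.4954) (cross=-68.435)
ex = (C−B)/|BC| = (0.8288,-0.5596); ey = (0.5596,0.8288)
P = B + 1.96·ex + 2.03·ey = (-1.1371,-0.3141)

-1.14 -0.31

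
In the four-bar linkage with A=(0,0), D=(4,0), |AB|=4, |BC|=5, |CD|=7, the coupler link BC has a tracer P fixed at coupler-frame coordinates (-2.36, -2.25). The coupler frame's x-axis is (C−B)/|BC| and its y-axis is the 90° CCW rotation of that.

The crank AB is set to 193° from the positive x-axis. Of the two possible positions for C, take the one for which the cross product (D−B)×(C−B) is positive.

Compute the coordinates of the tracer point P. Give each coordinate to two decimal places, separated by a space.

A=(0,0), D=(4.00,0)
B = A + 4.00·(cos193°, sin193°) = (-3.8975, -0.8998)
|BD| = 7.9486
circle(B,5.00) ∩ circle(D,7.00): a=2.4646, h=4.3504
  candidates: C₊=(-1.9412,3.7016) cross=34.579; C₋=(-0.9563,-4.9432) cross=-34.579
  mode + wants cross > 0 → take C=(-1.9412,3.7016) (cross=34.579)
ex = (C−B)/|BC| = (0.3913,0.9203); ey = (-0.9203,0.3913)
P = B + -2.36·ex + -2.25·ey = (-2.7502,-3.9520)

-2.75 -3.95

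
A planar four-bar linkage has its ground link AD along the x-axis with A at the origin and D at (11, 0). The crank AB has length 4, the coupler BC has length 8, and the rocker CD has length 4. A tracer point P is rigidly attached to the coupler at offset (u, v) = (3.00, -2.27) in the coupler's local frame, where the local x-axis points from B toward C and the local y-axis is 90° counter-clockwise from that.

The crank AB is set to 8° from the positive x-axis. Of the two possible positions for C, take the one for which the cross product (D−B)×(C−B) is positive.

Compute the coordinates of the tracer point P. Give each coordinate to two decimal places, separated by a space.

A=(0,0), D=(11.00,0)
B = A + 4.00·(cos8°, sin8°) = (3.9611, 0.5567)
|BD| = 7.0609
circle(B,8.00) ∩ circle(D,4.00): a=6.9295, h=3.9978
  candidates: C₊=(11.1841,3.9958) cross=28.228; C₋=(10.5538,-3.9750) cross=-28.228
  mode + wants cross > 0 → take C=(11.1841,3.9958) (cross=28.228)
ex = (C−B)/|BC| = (0.9029,0.4299); ey = (-0.4299,0.9029)
P = B + 3.00·ex + -2.27·ey = (7.6456,-0.2032)

7.65 -0.20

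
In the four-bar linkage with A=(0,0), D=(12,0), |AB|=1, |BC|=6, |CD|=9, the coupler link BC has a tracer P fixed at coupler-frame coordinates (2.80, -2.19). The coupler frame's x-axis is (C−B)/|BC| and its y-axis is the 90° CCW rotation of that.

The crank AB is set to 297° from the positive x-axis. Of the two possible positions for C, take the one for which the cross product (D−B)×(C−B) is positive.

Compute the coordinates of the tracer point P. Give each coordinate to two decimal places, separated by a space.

A=(0,0), D=(12.00,0)
B = A + 1.00·(cos297°, sin297°) = (0.4540, -0.8910)
|BD| = 11.5803
circle(B,6.00) ∩ circle(D,9.00): a=3.8472, h=4.6042
  candidates: C₊=(3.9356,3.9956) cross=53.318; C₋=(4.6441,-5.1856) cross=-53.318
  mode + wants cross > 0 → take C=(3.9356,3.9956) (cross=53.318)
ex = (C−B)/|BC| = (0.5803,0.8144); ey = (-0.8144,0.5803)
P = B + 2.80·ex + -2.19·ey = (3.8623,0.1186)

3.86 0.12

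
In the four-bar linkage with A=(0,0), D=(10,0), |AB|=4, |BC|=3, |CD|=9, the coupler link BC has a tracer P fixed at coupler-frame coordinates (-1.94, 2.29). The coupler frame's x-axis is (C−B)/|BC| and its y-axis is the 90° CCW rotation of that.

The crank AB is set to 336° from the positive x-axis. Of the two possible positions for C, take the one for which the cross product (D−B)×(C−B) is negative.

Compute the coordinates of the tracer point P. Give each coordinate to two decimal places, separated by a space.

A=(0,0), D=(10.00,0)
B = A + 4.00·(cos336°, sin336°) = (3.6542, -1.6269)
|BD| = 6.5511
circle(B,3.00) ∩ circle(D,9.00): a=-2.2198, h=2.0181
  candidates: C₊=(1.0028,-0.2234) cross=13.221; C₋=(2.0051,-4.1331) cross=-13.221
  mode - wants cross < 0 → take C=(2.0051,-4.1331) (cross=-13.221)
ex = (C−B)/|BC| = (-0.5497,-0.8354); ey = (0.8354,-0.5497)
P = B + -1.94·ex + 2.29·ey = (6.6336,-1.2651)

6.63 -1.27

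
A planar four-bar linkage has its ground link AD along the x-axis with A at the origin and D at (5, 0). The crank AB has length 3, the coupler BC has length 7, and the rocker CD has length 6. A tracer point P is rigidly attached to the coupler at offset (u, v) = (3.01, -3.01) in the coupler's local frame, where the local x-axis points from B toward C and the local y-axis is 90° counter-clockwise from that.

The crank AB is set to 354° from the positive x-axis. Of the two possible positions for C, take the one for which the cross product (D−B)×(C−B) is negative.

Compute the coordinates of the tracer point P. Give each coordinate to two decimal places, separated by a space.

3.04 -4.57

A=(0,0), D=(5.00,0)
B = A + 3.00·(cos354°, sin354°) = (2.9836, -0.3136)
|BD| = 2.0407
circle(B,7.00) ∩ circle(D,6.00): a=4.2056, h=5.5958
  candidates: C₊=(6.2793,5.8620) cross=11.419; C₋=(7.9991,-5.1967) cross=-11.419
  mode - wants cross < 0 → take C=(7.9991,-5.1967) (cross=-11.419)
ex = (C−B)/|BC| = (0.7165,-0.6976); ey = (0.6976,0.7165)
P = B + 3.01·ex + -3.01·ey = (3.0405,-4.5700)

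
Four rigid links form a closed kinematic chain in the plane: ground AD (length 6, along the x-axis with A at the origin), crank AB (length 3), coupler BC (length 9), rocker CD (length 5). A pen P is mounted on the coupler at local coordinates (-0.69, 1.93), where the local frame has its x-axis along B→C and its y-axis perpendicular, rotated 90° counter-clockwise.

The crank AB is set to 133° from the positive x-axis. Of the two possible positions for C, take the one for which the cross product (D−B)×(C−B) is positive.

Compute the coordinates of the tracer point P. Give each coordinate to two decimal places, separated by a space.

-3.30 3.82

A=(0,0), D=(6.00,0)
B = A + 3.00·(cos133°, sin133°) = (-2.0460, 2.1941)
|BD| = 8.3398
circle(B,9.00) ∩ circle(D,5.00): a=7.5273, h=4.9335
  candidates: C₊=(6.5141,4.9735) cross=41.145; C₋=(3.9182,-4.5460) cross=-41.145
  mode + wants cross > 0 → take C=(6.5141,4.9735) (cross=41.145)
ex = (C−B)/|BC| = (0.9511,0.3088); ey = (-0.3088,0.9511)
P = B + -0.69·ex + 1.93·ey = (-3.2983,3.8166)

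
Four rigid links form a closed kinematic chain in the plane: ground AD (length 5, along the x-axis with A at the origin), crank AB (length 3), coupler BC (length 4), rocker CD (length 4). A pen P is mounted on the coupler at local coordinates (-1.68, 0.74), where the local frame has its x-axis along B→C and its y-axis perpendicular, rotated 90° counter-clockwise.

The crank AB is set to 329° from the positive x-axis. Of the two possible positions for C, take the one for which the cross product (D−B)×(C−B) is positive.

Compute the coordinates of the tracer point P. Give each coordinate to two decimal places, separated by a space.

A=(0,0), D=(5.00,0)
B = A + 3.00·(cos329°, sin329°) = (2.5715, -1.5451)
|BD| = 2.8784
circle(B,4.00) ∩ circle(D,4.00): a=1.4392, h=3.7321
  candidates: C₊=(1.7823,2.3763) cross=10.742; C₋=(5.7892,-3.9214) cross=-10.742
  mode + wants cross > 0 → take C=(1.7823,2.3763) (cross=10.742)
ex = (C−B)/|BC| = (-0.1973,0.9803); ey = (-0.9803,-0.1973)
P = B + -1.68·ex + 0.74·ey = (2.1775,-3.3381)

2.18 -3.34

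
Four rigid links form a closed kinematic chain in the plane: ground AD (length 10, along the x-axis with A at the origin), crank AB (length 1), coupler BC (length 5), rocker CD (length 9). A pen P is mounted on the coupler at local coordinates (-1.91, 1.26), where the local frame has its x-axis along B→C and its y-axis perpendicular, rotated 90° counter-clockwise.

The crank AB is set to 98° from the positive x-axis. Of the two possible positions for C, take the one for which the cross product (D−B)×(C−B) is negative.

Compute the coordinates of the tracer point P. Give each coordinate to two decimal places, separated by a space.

A=(0,0), D=(10.00,0)
B = A + 1.00·(cos98°, sin98°) = (-0.1392, 0.9903)
|BD| = 10.1874
circle(B,5.00) ∩ circle(D,9.00): a=2.3452, h=4.4159
  candidates: C₊=(2.6242,5.1573) cross=44.986; C₋=(1.7657,-3.6327) cross=-44.986
  mode - wants cross < 0 → take C=(1.7657,-3.6327) (cross=-44.986)
ex = (C−B)/|BC| = (0.3810,-0.9246); ey = (0.9246,0.3810)
P = B + -1.91·ex + 1.26·ey = (0.2981,3.2363)

0.30 3.24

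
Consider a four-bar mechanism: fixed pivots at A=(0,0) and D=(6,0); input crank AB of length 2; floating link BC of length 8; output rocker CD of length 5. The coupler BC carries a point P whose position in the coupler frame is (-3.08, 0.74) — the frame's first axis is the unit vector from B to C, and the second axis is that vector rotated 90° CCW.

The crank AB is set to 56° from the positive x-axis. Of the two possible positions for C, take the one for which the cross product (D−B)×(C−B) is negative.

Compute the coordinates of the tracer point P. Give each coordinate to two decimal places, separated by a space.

A=(0,0), D=(6.00,0)
B = A + 2.00·(cos56°, sin56°) = (1.1184, 1.6581)
|BD| = 5.1555
circle(B,8.00) ∩ circle(D,5.00): a=6.3601, h=4.8527
  candidates: C₊=(8.7013,4.2075) cross=25.018; C₋=(5.5799,-4.9823) cross=-25.018
  mode - wants cross < 0 → take C=(5.5799,-4.9823) (cross=-25.018)
ex = (C−B)/|BC| = (0.5577,-0.8300); ey = (0.8300,0.5577)
P = B + -3.08·ex + 0.74·ey = (0.0149,4.6273)

0.01 4.63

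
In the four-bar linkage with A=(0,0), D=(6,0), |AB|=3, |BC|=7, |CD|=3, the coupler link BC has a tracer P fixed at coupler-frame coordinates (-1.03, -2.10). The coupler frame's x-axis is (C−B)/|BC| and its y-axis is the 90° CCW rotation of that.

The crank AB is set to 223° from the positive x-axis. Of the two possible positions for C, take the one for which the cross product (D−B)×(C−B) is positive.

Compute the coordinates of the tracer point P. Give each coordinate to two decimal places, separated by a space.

A=(0,0), D=(6.00,0)
B = A + 3.00·(cos223°, sin223°) = (-2.1941, -2.0460)
|BD| = 8.4456
circle(B,7.00) ∩ circle(D,3.00): a=6.5909, h=2.3580
  candidates: C₊=(3.6293,1.8384) cross=19.914; C₋=(4.7717,-2.7370) cross=-19.914
  mode + wants cross > 0 → take C=(3.6293,1.8384) (cross=19.914)
ex = (C−B)/|BC| = (0.8319,0.5549); ey = (-0.5549,0.8319)
P = B + -1.03·ex + -2.10·ey = (-1.8856,-4.3646)

-1.89 -4.36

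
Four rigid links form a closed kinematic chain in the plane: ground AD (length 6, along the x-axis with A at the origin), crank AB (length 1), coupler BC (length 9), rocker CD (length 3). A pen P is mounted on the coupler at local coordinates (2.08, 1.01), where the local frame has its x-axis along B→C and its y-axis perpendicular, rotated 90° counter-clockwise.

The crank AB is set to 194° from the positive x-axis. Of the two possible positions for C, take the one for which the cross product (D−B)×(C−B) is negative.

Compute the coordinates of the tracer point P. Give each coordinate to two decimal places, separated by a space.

1.29 0.23

A=(0,0), D=(6.00,0)
B = A + 1.00·(cos194°, sin194°) = (-0.9703, -0.2419)
|BD| = 6.9745
circle(B,9.00) ∩ circle(D,3.00): a=8.6489, h=2.4892
  candidates: C₊=(7.5871,2.5458) cross=17.361; C₋=(7.7598,-2.4297) cross=-17.361
  mode - wants cross < 0 → take C=(7.7598,-2.4297) (cross=-17.361)
ex = (C−B)/|BC| = (0.9700,-0.2431); ey = (0.2431,0.9700)
P = B + 2.08·ex + 1.01·ey = (1.2928,0.2322)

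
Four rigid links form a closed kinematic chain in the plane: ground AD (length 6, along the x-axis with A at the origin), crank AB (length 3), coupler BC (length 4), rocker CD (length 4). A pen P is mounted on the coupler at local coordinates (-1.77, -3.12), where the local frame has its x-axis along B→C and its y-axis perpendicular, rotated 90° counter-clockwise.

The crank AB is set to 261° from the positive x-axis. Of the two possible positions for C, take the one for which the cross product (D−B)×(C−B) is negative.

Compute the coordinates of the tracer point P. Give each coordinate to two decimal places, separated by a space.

A=(0,0), D=(6.00,0)
B = A + 3.00·(cos261°, sin261°) = (-0.4693, -2.9631)
|BD| = 7.1156
circle(B,4.00) ∩ circle(D,4.00): a=3.5578, h=1.8281
  candidates: C₊=(2.0041,0.1806) cross=13.008; C₋=(3.5266,-3.1436) cross=-13.008
  mode - wants cross < 0 → take C=(3.5266,-3.1436) (cross=-13.008)
ex = (C−B)/|BC| = (0.9990,-0.0451); ey = (0.0451,0.9990)
P = B + -1.77·ex + -3.12·ey = (-2.3783,-6.0000)

-2.38 -6.00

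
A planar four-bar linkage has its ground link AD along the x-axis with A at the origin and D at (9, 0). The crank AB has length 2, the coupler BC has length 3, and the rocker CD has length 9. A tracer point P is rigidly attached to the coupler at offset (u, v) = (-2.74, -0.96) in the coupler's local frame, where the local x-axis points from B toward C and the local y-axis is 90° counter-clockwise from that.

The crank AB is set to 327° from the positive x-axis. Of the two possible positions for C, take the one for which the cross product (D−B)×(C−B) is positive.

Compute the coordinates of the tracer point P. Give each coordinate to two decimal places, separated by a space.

A=(0,0), D=(9.00,0)
B = A + 2.00·(cos327°, sin327°) = (1.6773, -1.0893)
|BD| = 7.4032
circle(B,3.00) ∩ circle(D,9.00): a=-1.1611, h=2.7662
  candidates: C₊=(0.1219,1.4760) cross=20.479; C₋=(0.9359,-3.9962) cross=-20.479
  mode + wants cross > 0 → take C=(0.1219,1.4760) (cross=20.479)
ex = (C−B)/|BC| = (-0.5185,0.8551); ey = (-0.8551,-0.5185)
P = B + -2.74·ex + -0.96·ey = (3.9189,-2.9344)

3.92 -2.93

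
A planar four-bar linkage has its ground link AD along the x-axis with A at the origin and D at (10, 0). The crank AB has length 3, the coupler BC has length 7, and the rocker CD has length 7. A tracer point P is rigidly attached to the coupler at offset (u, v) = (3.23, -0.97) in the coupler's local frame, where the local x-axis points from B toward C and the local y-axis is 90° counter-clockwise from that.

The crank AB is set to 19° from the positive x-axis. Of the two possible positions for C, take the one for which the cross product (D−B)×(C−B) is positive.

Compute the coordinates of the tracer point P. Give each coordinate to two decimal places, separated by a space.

A=(0,0), D=(10.00,0)
B = A + 3.00·(cos19°, sin19°) = (2.8366, 0.9767)
|BD| = 7.2297
circle(B,7.00) ∩ circle(D,7.00): a=3.6149, h=5.9944
  candidates: C₊=(7.2281,6.4278) cross=43.338; C₋=(5.6085,-5.4511) cross=-43.338
  mode + wants cross > 0 → take C=(7.2281,6.4278) (cross=43.338)
ex = (C−B)/|BC| = (0.6274,0.7787); ey = (-0.7787,0.6274)
P = B + 3.23·ex + -0.97·ey = (5.6183,2.8835)

5.62 2.88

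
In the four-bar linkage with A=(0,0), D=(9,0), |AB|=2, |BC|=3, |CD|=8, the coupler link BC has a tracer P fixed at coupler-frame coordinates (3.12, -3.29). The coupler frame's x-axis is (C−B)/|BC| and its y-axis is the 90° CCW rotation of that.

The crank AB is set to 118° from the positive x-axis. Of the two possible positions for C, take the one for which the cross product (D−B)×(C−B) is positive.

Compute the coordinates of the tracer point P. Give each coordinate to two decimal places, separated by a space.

3.39 0.41

A=(0,0), D=(9.00,0)
B = A + 2.00·(cos118°, sin118°) = (-0.9389, 1.7659)
|BD| = 10.0946
circle(B,3.00) ∩ circle(D,8.00): a=2.3231, h=1.8982
  candidates: C₊=(1.6804,3.2285) cross=19.162; C₋=(1.0162,-0.5095) cross=-19.162
  mode + wants cross > 0 → take C=(1.6804,3.2285) (cross=19.162)
ex = (C−B)/|BC| = (0.8731,0.4875); ey = (-0.4875,0.8731)
P = B + 3.12·ex + -3.29·ey = (3.3891,0.4145)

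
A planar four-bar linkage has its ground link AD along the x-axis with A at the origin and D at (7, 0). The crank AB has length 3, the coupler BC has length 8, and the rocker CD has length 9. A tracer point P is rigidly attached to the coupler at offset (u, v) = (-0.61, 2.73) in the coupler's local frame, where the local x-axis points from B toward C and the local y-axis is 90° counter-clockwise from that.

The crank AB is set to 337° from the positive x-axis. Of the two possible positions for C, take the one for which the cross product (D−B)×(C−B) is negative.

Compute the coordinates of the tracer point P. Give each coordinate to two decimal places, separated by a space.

A=(0,0), D=(7.00,0)
B = A + 3.00·(cos337°, sin337°) = (2.7615, -1.1722)
|BD| = 4.3976
circle(B,8.00) ∩ circle(D,9.00): a=0.2659, h=7.9956
  candidates: C₊=(0.8866,6.6050) cross=35.161; C₋=(5.1491,-8.8076) cross=-35.161
  mode - wants cross < 0 → take C=(5.1491,-8.8076) (cross=-35.161)
ex = (C−B)/|BC| = (0.2984,-0.9544); ey = (0.9544,0.2984)
P = B + -0.61·ex + 2.73·ey = (5.1851,0.2248)

5.19 0.22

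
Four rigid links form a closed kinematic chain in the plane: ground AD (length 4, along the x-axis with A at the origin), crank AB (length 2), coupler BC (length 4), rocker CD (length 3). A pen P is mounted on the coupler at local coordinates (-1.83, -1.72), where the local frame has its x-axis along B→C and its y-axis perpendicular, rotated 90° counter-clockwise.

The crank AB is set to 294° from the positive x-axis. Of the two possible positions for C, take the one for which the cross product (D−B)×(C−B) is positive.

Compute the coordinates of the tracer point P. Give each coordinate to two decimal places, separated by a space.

A=(0,0), D=(4.00,0)
B = A + 2.00·(cos294°, sin294°) = (0.8135, -1.8271)
|BD| = 3.6732
circle(B,4.00) ∩ circle(D,3.00): a=2.7894, h=2.8669
  candidates: C₊=(1.8073,2.0475) cross=10.531; C₋=(4.6594,-2.9266) cross=-10.531
  mode + wants cross > 0 → take C=(1.8073,2.0475) (cross=10.531)
ex = (C−B)/|BC| = (0.2485,0.9686); ey = (-0.9686,0.2485)
P = B + -1.83·ex + -1.72·ey = (2.0249,-4.0271)

2.02 -4.03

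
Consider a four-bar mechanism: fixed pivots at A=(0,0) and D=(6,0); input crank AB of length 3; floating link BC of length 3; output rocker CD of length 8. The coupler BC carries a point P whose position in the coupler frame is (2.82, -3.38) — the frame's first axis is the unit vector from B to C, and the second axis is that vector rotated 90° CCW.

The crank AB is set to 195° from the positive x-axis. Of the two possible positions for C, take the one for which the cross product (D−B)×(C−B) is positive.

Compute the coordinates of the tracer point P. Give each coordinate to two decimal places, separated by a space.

A=(0,0), D=(6.00,0)
B = A + 3.00·(cos195°, sin195°) = (-2.8978, -0.7765)
|BD| = 8.9316
circle(B,3.00) ∩ circle(D,8.00): a=1.3868, h=2.6602
  candidates: C₊=(-1.7475,1.9942) cross=23.760; C₋=(-1.2849,-3.3060) cross=-23.760
  mode + wants cross > 0 → take C=(-1.7475,1.9942) (cross=23.760)
ex = (C−B)/|BC| = (0.3834,0.9236); ey = (-0.9236,0.3834)
P = B + 2.82·ex + -3.38·ey = (1.3052,0.5320)

1.31 0.53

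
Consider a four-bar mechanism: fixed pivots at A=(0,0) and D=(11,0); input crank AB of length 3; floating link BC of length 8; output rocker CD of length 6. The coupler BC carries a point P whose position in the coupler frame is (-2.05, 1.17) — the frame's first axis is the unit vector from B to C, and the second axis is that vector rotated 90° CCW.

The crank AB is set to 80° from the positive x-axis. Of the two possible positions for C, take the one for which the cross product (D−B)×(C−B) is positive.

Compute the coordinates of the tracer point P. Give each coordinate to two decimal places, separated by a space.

A=(0,0), D=(11.00,0)
B = A + 3.00·(cos80°, sin80°) = (0.5209, 2.9544)
|BD| = 10.8876
circle(B,8.00) ∩ circle(D,6.00): a=6.7297, h=4.3257
  candidates: C₊=(8.1719,5.2917) cross=47.096; C₋=(5.8243,-3.0351) cross=-47.096
  mode + wants cross > 0 → take C=(8.1719,5.2917) (cross=47.096)
ex = (C−B)/|BC| = (0.9564,0.2922); ey = (-0.2922,0.9564)
P = B + -2.05·ex + 1.17·ey = (-1.7814,3.4745)

-1.78 3.47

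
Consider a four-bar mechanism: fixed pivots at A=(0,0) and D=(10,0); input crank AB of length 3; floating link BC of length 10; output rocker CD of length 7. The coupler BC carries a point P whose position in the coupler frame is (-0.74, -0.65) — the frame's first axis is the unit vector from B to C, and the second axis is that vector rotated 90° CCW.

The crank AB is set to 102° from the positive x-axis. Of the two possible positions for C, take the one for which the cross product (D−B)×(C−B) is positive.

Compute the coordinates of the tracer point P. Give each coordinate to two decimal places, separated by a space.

A=(0,0), D=(10.00,0)
B = A + 3.00·(cos102°, sin102°) = (-0.6237, 2.9344)
|BD| = 11.0216
circle(B,10.00) ∩ circle(D,7.00): a=7.8244, h=6.2272
  candidates: C₊=(8.5762,6.8537) cross=68.634; C₋=(5.2603,-5.1512) cross=-68.634
  mode + wants cross > 0 → take C=(8.5762,6.8537) (cross=68.634)
ex = (C−B)/|BC| = (0.9200,0.3919); ey = (-0.3919,0.9200)
P = B + -0.74·ex + -0.65·ey = (-1.0498,2.0464)

-1.05 2.05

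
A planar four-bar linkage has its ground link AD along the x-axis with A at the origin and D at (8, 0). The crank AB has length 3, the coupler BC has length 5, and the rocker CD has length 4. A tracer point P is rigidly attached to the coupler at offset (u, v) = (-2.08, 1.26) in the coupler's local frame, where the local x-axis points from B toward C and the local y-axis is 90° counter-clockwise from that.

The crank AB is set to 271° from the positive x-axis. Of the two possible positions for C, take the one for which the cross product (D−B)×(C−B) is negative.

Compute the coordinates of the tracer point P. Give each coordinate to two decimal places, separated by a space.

-2.10 -1.87

A=(0,0), D=(8.00,0)
B = A + 3.00·(cos271°, sin271°) = (0.0524, -2.9995)
|BD| = 8.4948
circle(B,5.00) ∩ circle(D,4.00): a=4.7772, h=1.4761
  candidates: C₊=(4.0006,0.0683) cross=12.539; C₋=(5.0430,-2.6937) cross=-12.539
  mode - wants cross < 0 → take C=(5.0430,-2.6937) (cross=-12.539)
ex = (C−B)/|BC| = (0.9981,0.0612); ey = (-0.0612,0.9981)
P = B + -2.08·ex + 1.26·ey = (-2.1008,-1.8691)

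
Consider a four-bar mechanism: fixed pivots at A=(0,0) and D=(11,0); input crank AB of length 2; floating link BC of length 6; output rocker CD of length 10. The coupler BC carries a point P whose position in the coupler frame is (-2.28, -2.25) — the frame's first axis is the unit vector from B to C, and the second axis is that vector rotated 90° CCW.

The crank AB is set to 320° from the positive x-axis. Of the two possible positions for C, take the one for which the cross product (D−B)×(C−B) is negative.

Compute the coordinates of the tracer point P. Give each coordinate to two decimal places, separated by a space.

A=(0,0), D=(11.00,0)
B = A + 2.00·(cos320°, sin320°) = (1.5321, -1.2856)
|BD| = 9.5548
circle(B,6.00) ∩ circle(D,10.00): a=1.4283, h=5.8275
  candidates: C₊=(2.1633,4.6811) cross=55.681; C₋=(3.7315,-6.8679) cross=-55.681
  mode - wants cross < 0 → take C=(3.7315,-6.8679) (cross=-55.681)
ex = (C−B)/|BC| = (0.3666,-0.9304); ey = (0.9304,0.3666)
P = B + -2.28·ex + -2.25·ey = (-1.3971,0.0110)

-1.40 0.01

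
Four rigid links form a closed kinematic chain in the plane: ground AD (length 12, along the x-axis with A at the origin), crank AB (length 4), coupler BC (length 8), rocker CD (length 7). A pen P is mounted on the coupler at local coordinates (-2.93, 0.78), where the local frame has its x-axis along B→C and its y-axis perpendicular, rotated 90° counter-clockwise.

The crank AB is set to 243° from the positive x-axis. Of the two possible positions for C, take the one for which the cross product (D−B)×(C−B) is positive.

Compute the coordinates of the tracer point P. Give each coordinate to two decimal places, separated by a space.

A=(0,0), D=(12.00,0)
B = A + 4.00·(cos243°, sin243°) = (-1.8160, -3.5640)
|BD| = 14.2683
circle(B,8.00) ∩ circle(D,7.00): a=7.6598, h=2.3082
  candidates: C₊=(5.0244,0.5843) cross=32.934; C₋=(6.1776,-3.8858) cross=-32.934
  mode + wants cross > 0 → take C=(5.0244,0.5843) (cross=32.934)
ex = (C−B)/|BC| = (0.8550,0.5185); ey = (-0.5185,0.8550)
P = B + -2.93·ex + 0.78·ey = (-4.7257,-4.4164)

-4.73 -4.42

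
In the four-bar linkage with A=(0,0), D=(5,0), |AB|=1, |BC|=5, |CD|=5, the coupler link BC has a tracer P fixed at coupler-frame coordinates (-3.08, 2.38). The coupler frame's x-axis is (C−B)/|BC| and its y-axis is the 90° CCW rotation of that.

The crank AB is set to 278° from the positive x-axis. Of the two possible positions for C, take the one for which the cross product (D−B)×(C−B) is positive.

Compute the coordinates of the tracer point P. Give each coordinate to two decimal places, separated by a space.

-3.08 -3.17

A=(0,0), D=(5.00,0)
B = A + 1.00·(cos278°, sin278°) = (0.1392, -0.9903)
|BD| = 4.9607
circle(B,5.00) ∩ circle(D,5.00): a=2.4803, h=4.3414
  candidates: C₊=(1.7029,3.7589) cross=21.536; C₋=(3.4362,-4.7492) cross=-21.536
  mode + wants cross > 0 → take C=(1.7029,3.7589) (cross=21.536)
ex = (C−B)/|BC| = (0.3128,0.9498); ey = (-0.9498,0.3128)
P = B + -3.08·ex + 2.38·ey = (-3.0847,-3.1714)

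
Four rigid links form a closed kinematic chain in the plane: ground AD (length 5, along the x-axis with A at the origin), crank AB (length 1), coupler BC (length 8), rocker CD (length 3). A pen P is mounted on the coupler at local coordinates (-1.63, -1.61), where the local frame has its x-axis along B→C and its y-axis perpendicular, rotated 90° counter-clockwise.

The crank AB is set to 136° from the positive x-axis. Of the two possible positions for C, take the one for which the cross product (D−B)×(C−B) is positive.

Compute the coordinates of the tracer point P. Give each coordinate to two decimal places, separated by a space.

-2.05 -1.17

A=(0,0), D=(5.00,0)
B = A + 1.00·(cos136°, sin136°) = (-0.7193, 0.6947)
|BD| = 5.7614
circle(B,8.00) ∩ circle(D,3.00): a=7.6539, h=2.3278
  candidates: C₊=(7.1593,2.0826) cross=13.411; C₋=(6.5980,-2.5390) cross=-13.411
  mode + wants cross > 0 → take C=(7.1593,2.0826) (cross=13.411)
ex = (C−B)/|BC| = (0.9848,0.1735); ey = (-0.1735,0.9848)
P = B + -1.63·ex + -1.61·ey = (-2.0453,-1.1737)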